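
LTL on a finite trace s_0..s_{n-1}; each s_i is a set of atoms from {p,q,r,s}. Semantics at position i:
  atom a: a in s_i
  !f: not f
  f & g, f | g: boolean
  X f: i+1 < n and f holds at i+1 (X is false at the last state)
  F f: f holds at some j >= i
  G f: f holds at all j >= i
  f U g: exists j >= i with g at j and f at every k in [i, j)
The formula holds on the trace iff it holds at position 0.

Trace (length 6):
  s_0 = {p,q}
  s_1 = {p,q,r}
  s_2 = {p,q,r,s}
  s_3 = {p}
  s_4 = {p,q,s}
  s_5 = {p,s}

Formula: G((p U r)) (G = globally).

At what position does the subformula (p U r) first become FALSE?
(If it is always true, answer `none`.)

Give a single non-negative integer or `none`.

s_0={p,q}: (p U r)=True p=True r=False
s_1={p,q,r}: (p U r)=True p=True r=True
s_2={p,q,r,s}: (p U r)=True p=True r=True
s_3={p}: (p U r)=False p=True r=False
s_4={p,q,s}: (p U r)=False p=True r=False
s_5={p,s}: (p U r)=False p=True r=False
G((p U r)) holds globally = False
First violation at position 3.

Answer: 3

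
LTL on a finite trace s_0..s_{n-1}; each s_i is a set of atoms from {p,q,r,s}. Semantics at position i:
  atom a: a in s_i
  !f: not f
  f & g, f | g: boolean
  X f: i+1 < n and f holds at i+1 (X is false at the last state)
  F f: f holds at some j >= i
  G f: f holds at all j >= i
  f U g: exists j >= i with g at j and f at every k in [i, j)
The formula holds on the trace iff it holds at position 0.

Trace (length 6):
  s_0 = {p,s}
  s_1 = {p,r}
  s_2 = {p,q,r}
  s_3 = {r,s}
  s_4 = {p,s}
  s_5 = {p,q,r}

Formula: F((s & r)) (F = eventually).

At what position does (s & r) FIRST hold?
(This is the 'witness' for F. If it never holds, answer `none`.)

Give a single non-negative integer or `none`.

s_0={p,s}: (s & r)=False s=True r=False
s_1={p,r}: (s & r)=False s=False r=True
s_2={p,q,r}: (s & r)=False s=False r=True
s_3={r,s}: (s & r)=True s=True r=True
s_4={p,s}: (s & r)=False s=True r=False
s_5={p,q,r}: (s & r)=False s=False r=True
F((s & r)) holds; first witness at position 3.

Answer: 3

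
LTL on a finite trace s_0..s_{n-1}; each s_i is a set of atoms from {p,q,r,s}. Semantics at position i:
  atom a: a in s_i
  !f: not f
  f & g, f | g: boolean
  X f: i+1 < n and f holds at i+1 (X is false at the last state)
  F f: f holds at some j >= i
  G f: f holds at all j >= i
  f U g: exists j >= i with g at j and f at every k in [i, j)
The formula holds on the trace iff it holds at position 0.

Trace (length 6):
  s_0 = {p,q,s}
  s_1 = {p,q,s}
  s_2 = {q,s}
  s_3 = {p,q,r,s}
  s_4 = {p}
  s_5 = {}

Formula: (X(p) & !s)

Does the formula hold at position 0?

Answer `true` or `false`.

Answer: false

Derivation:
s_0={p,q,s}: (X(p) & !s)=False X(p)=True p=True !s=False s=True
s_1={p,q,s}: (X(p) & !s)=False X(p)=False p=True !s=False s=True
s_2={q,s}: (X(p) & !s)=False X(p)=True p=False !s=False s=True
s_3={p,q,r,s}: (X(p) & !s)=False X(p)=True p=True !s=False s=True
s_4={p}: (X(p) & !s)=False X(p)=False p=True !s=True s=False
s_5={}: (X(p) & !s)=False X(p)=False p=False !s=True s=False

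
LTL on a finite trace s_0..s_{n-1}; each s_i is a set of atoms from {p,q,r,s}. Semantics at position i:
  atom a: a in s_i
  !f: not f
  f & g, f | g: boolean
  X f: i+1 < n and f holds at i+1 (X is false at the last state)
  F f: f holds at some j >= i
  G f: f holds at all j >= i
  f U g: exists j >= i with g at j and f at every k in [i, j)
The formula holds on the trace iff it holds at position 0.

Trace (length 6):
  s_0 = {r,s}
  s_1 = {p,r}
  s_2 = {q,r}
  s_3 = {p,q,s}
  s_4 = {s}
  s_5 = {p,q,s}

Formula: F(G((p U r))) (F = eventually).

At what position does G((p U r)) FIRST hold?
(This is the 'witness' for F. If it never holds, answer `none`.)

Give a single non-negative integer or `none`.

Answer: none

Derivation:
s_0={r,s}: G((p U r))=False (p U r)=True p=False r=True
s_1={p,r}: G((p U r))=False (p U r)=True p=True r=True
s_2={q,r}: G((p U r))=False (p U r)=True p=False r=True
s_3={p,q,s}: G((p U r))=False (p U r)=False p=True r=False
s_4={s}: G((p U r))=False (p U r)=False p=False r=False
s_5={p,q,s}: G((p U r))=False (p U r)=False p=True r=False
F(G((p U r))) does not hold (no witness exists).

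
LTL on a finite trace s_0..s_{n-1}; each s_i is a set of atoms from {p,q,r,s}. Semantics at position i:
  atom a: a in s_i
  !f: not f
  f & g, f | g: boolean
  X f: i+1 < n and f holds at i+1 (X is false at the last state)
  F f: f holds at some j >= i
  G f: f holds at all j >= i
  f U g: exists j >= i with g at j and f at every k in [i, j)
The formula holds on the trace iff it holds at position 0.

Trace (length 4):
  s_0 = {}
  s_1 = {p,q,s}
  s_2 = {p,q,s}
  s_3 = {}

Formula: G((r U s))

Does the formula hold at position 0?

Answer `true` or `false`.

s_0={}: G((r U s))=False (r U s)=False r=False s=False
s_1={p,q,s}: G((r U s))=False (r U s)=True r=False s=True
s_2={p,q,s}: G((r U s))=False (r U s)=True r=False s=True
s_3={}: G((r U s))=False (r U s)=False r=False s=False

Answer: false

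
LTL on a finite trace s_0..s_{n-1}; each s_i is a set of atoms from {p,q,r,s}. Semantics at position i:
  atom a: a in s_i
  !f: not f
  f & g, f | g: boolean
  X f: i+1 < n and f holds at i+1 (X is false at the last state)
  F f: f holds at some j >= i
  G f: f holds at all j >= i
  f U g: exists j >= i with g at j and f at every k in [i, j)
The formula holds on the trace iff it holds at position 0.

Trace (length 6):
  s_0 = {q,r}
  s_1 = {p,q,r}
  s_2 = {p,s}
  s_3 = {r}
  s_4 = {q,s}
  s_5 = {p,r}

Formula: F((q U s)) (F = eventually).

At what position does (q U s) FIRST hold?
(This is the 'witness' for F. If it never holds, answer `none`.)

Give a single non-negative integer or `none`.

s_0={q,r}: (q U s)=True q=True s=False
s_1={p,q,r}: (q U s)=True q=True s=False
s_2={p,s}: (q U s)=True q=False s=True
s_3={r}: (q U s)=False q=False s=False
s_4={q,s}: (q U s)=True q=True s=True
s_5={p,r}: (q U s)=False q=False s=False
F((q U s)) holds; first witness at position 0.

Answer: 0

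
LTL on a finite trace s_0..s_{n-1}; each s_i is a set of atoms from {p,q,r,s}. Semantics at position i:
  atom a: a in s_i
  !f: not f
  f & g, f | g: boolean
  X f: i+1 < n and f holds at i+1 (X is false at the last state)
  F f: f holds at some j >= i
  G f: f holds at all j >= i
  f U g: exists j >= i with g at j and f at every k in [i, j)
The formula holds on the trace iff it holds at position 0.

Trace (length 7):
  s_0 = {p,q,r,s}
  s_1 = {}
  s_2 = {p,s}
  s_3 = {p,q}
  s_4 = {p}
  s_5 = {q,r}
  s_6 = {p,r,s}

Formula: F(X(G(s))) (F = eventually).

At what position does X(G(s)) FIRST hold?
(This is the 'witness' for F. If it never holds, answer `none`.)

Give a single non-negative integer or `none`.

s_0={p,q,r,s}: X(G(s))=False G(s)=False s=True
s_1={}: X(G(s))=False G(s)=False s=False
s_2={p,s}: X(G(s))=False G(s)=False s=True
s_3={p,q}: X(G(s))=False G(s)=False s=False
s_4={p}: X(G(s))=False G(s)=False s=False
s_5={q,r}: X(G(s))=True G(s)=False s=False
s_6={p,r,s}: X(G(s))=False G(s)=True s=True
F(X(G(s))) holds; first witness at position 5.

Answer: 5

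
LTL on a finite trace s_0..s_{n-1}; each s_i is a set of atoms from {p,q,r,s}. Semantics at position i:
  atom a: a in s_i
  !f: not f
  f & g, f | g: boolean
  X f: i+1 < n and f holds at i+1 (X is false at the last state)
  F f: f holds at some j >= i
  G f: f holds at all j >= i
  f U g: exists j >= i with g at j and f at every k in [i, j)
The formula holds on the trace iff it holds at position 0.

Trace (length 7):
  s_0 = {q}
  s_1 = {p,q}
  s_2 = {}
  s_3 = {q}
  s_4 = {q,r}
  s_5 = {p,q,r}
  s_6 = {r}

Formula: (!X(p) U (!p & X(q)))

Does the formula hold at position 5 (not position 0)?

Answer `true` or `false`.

s_0={q}: (!X(p) U (!p & X(q)))=True !X(p)=False X(p)=True p=False (!p & X(q))=True !p=True X(q)=True q=True
s_1={p,q}: (!X(p) U (!p & X(q)))=True !X(p)=True X(p)=False p=True (!p & X(q))=False !p=False X(q)=False q=True
s_2={}: (!X(p) U (!p & X(q)))=True !X(p)=True X(p)=False p=False (!p & X(q))=True !p=True X(q)=True q=False
s_3={q}: (!X(p) U (!p & X(q)))=True !X(p)=True X(p)=False p=False (!p & X(q))=True !p=True X(q)=True q=True
s_4={q,r}: (!X(p) U (!p & X(q)))=True !X(p)=False X(p)=True p=False (!p & X(q))=True !p=True X(q)=True q=True
s_5={p,q,r}: (!X(p) U (!p & X(q)))=False !X(p)=True X(p)=False p=True (!p & X(q))=False !p=False X(q)=False q=True
s_6={r}: (!X(p) U (!p & X(q)))=False !X(p)=True X(p)=False p=False (!p & X(q))=False !p=True X(q)=False q=False
Evaluating at position 5: result = False

Answer: false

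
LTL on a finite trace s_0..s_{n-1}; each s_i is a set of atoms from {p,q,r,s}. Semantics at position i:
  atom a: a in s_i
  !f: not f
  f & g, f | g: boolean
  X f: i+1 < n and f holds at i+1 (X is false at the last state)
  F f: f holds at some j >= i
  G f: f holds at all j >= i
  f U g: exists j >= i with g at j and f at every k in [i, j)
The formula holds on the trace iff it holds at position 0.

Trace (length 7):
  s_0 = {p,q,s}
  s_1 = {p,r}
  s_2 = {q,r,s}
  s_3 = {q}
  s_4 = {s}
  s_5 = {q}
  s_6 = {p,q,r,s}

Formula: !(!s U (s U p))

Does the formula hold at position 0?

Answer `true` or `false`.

Answer: false

Derivation:
s_0={p,q,s}: !(!s U (s U p))=False (!s U (s U p))=True !s=False s=True (s U p)=True p=True
s_1={p,r}: !(!s U (s U p))=False (!s U (s U p))=True !s=True s=False (s U p)=True p=True
s_2={q,r,s}: !(!s U (s U p))=True (!s U (s U p))=False !s=False s=True (s U p)=False p=False
s_3={q}: !(!s U (s U p))=True (!s U (s U p))=False !s=True s=False (s U p)=False p=False
s_4={s}: !(!s U (s U p))=True (!s U (s U p))=False !s=False s=True (s U p)=False p=False
s_5={q}: !(!s U (s U p))=False (!s U (s U p))=True !s=True s=False (s U p)=False p=False
s_6={p,q,r,s}: !(!s U (s U p))=False (!s U (s U p))=True !s=False s=True (s U p)=True p=True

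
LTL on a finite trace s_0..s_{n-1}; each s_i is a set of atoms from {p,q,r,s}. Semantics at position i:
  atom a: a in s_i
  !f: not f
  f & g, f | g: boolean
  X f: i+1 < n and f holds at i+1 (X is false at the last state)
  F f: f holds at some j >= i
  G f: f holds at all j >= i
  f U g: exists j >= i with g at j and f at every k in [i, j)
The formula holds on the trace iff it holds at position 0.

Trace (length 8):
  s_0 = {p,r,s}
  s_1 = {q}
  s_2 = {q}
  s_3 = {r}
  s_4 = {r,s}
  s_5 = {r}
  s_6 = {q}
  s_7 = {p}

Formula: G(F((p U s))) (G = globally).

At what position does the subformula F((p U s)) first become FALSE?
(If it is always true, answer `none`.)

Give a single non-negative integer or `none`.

s_0={p,r,s}: F((p U s))=True (p U s)=True p=True s=True
s_1={q}: F((p U s))=True (p U s)=False p=False s=False
s_2={q}: F((p U s))=True (p U s)=False p=False s=False
s_3={r}: F((p U s))=True (p U s)=False p=False s=False
s_4={r,s}: F((p U s))=True (p U s)=True p=False s=True
s_5={r}: F((p U s))=False (p U s)=False p=False s=False
s_6={q}: F((p U s))=False (p U s)=False p=False s=False
s_7={p}: F((p U s))=False (p U s)=False p=True s=False
G(F((p U s))) holds globally = False
First violation at position 5.

Answer: 5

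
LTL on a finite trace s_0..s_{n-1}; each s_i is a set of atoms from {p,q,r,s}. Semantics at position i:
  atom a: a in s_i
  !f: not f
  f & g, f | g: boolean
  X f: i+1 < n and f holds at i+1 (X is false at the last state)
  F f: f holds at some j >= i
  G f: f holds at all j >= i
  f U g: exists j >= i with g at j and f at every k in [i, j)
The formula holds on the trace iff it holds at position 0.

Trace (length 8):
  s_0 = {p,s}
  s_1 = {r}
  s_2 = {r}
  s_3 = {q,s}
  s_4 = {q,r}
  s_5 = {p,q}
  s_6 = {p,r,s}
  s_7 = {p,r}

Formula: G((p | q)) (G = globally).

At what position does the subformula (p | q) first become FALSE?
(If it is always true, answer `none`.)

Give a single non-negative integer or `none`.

Answer: 1

Derivation:
s_0={p,s}: (p | q)=True p=True q=False
s_1={r}: (p | q)=False p=False q=False
s_2={r}: (p | q)=False p=False q=False
s_3={q,s}: (p | q)=True p=False q=True
s_4={q,r}: (p | q)=True p=False q=True
s_5={p,q}: (p | q)=True p=True q=True
s_6={p,r,s}: (p | q)=True p=True q=False
s_7={p,r}: (p | q)=True p=True q=False
G((p | q)) holds globally = False
First violation at position 1.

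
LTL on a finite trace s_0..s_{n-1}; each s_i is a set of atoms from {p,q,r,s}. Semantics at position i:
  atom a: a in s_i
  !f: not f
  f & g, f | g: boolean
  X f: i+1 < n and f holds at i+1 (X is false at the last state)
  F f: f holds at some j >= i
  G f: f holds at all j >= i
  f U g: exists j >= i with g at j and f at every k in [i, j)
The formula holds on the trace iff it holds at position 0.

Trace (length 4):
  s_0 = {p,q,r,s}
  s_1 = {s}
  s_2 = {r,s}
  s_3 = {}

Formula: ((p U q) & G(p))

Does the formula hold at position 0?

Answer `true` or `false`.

s_0={p,q,r,s}: ((p U q) & G(p))=False (p U q)=True p=True q=True G(p)=False
s_1={s}: ((p U q) & G(p))=False (p U q)=False p=False q=False G(p)=False
s_2={r,s}: ((p U q) & G(p))=False (p U q)=False p=False q=False G(p)=False
s_3={}: ((p U q) & G(p))=False (p U q)=False p=False q=False G(p)=False

Answer: false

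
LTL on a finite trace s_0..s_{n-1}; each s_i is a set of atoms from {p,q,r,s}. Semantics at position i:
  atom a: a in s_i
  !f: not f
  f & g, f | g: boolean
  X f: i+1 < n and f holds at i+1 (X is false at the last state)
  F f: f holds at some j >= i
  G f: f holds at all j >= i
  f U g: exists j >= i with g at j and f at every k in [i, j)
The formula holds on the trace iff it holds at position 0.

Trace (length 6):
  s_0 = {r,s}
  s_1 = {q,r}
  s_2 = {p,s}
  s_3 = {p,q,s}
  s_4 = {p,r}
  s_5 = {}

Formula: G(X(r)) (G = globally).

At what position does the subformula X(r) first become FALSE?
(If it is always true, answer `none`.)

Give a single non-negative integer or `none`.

Answer: 1

Derivation:
s_0={r,s}: X(r)=True r=True
s_1={q,r}: X(r)=False r=True
s_2={p,s}: X(r)=False r=False
s_3={p,q,s}: X(r)=True r=False
s_4={p,r}: X(r)=False r=True
s_5={}: X(r)=False r=False
G(X(r)) holds globally = False
First violation at position 1.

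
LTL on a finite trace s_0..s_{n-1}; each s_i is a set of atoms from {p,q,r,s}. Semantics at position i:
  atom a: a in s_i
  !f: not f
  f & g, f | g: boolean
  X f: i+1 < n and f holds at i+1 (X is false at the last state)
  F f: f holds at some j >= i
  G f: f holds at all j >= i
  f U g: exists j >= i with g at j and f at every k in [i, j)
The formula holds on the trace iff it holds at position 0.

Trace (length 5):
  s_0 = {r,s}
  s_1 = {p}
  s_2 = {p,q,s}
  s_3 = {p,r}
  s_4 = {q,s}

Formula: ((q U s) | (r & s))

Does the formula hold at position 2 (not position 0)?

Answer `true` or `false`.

s_0={r,s}: ((q U s) | (r & s))=True (q U s)=True q=False s=True (r & s)=True r=True
s_1={p}: ((q U s) | (r & s))=False (q U s)=False q=False s=False (r & s)=False r=False
s_2={p,q,s}: ((q U s) | (r & s))=True (q U s)=True q=True s=True (r & s)=False r=False
s_3={p,r}: ((q U s) | (r & s))=False (q U s)=False q=False s=False (r & s)=False r=True
s_4={q,s}: ((q U s) | (r & s))=True (q U s)=True q=True s=True (r & s)=False r=False
Evaluating at position 2: result = True

Answer: true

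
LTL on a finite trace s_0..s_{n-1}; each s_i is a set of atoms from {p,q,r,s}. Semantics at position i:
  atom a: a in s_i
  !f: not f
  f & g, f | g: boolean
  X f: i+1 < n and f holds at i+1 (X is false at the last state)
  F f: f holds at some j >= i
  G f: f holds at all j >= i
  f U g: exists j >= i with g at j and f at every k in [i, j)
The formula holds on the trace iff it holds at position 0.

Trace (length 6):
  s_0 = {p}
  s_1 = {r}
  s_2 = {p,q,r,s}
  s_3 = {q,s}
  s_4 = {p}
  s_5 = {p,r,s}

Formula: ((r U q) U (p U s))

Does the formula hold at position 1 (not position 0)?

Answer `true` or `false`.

s_0={p}: ((r U q) U (p U s))=False (r U q)=False r=False q=False (p U s)=False p=True s=False
s_1={r}: ((r U q) U (p U s))=True (r U q)=True r=True q=False (p U s)=False p=False s=False
s_2={p,q,r,s}: ((r U q) U (p U s))=True (r U q)=True r=True q=True (p U s)=True p=True s=True
s_3={q,s}: ((r U q) U (p U s))=True (r U q)=True r=False q=True (p U s)=True p=False s=True
s_4={p}: ((r U q) U (p U s))=True (r U q)=False r=False q=False (p U s)=True p=True s=False
s_5={p,r,s}: ((r U q) U (p U s))=True (r U q)=False r=True q=False (p U s)=True p=True s=True
Evaluating at position 1: result = True

Answer: true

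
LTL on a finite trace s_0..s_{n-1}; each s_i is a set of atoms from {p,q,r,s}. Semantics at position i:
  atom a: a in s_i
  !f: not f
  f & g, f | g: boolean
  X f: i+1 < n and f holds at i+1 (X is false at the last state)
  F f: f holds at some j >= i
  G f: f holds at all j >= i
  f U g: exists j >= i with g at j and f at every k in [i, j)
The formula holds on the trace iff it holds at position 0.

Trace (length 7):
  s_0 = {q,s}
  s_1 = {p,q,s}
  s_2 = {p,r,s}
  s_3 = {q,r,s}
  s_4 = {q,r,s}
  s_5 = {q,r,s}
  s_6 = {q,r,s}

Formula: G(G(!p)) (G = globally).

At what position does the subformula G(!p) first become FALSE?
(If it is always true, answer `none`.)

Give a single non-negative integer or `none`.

Answer: 0

Derivation:
s_0={q,s}: G(!p)=False !p=True p=False
s_1={p,q,s}: G(!p)=False !p=False p=True
s_2={p,r,s}: G(!p)=False !p=False p=True
s_3={q,r,s}: G(!p)=True !p=True p=False
s_4={q,r,s}: G(!p)=True !p=True p=False
s_5={q,r,s}: G(!p)=True !p=True p=False
s_6={q,r,s}: G(!p)=True !p=True p=False
G(G(!p)) holds globally = False
First violation at position 0.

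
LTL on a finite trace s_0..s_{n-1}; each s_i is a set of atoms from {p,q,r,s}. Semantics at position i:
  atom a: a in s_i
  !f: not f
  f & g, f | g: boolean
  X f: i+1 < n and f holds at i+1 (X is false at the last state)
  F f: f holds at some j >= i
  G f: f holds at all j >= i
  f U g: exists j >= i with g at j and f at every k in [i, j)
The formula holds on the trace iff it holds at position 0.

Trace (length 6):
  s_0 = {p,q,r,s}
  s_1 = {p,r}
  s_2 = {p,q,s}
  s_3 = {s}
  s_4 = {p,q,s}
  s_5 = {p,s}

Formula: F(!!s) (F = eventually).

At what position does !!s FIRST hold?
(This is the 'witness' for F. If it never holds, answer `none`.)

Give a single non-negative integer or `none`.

s_0={p,q,r,s}: !!s=True !s=False s=True
s_1={p,r}: !!s=False !s=True s=False
s_2={p,q,s}: !!s=True !s=False s=True
s_3={s}: !!s=True !s=False s=True
s_4={p,q,s}: !!s=True !s=False s=True
s_5={p,s}: !!s=True !s=False s=True
F(!!s) holds; first witness at position 0.

Answer: 0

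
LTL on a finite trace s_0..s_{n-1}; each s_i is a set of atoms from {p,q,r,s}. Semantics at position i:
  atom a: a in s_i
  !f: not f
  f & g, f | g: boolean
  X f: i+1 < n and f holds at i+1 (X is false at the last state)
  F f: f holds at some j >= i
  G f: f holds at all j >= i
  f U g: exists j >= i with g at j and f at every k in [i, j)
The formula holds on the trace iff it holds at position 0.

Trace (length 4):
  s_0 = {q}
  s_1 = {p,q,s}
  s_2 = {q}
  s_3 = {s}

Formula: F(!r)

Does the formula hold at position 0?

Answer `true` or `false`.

s_0={q}: F(!r)=True !r=True r=False
s_1={p,q,s}: F(!r)=True !r=True r=False
s_2={q}: F(!r)=True !r=True r=False
s_3={s}: F(!r)=True !r=True r=False

Answer: true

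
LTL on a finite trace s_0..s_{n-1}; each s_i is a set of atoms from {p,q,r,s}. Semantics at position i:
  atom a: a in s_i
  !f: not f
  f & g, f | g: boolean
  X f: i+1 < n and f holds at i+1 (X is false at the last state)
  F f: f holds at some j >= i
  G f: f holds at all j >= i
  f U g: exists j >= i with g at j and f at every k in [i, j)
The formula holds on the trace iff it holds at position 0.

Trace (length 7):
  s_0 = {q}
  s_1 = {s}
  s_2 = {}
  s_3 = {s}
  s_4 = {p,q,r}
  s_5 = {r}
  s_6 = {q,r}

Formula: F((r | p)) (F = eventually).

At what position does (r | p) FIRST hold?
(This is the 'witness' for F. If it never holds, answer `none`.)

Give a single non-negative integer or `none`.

Answer: 4

Derivation:
s_0={q}: (r | p)=False r=False p=False
s_1={s}: (r | p)=False r=False p=False
s_2={}: (r | p)=False r=False p=False
s_3={s}: (r | p)=False r=False p=False
s_4={p,q,r}: (r | p)=True r=True p=True
s_5={r}: (r | p)=True r=True p=False
s_6={q,r}: (r | p)=True r=True p=False
F((r | p)) holds; first witness at position 4.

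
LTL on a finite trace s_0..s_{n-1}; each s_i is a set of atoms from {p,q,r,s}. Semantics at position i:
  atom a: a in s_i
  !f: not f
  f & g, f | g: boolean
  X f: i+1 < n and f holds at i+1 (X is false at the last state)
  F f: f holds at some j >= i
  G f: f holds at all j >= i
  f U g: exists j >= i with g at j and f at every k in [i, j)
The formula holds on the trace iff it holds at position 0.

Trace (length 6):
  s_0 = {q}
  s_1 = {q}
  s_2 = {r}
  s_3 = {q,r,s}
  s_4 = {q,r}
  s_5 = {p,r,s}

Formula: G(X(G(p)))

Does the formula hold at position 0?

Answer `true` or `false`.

Answer: false

Derivation:
s_0={q}: G(X(G(p)))=False X(G(p))=False G(p)=False p=False
s_1={q}: G(X(G(p)))=False X(G(p))=False G(p)=False p=False
s_2={r}: G(X(G(p)))=False X(G(p))=False G(p)=False p=False
s_3={q,r,s}: G(X(G(p)))=False X(G(p))=False G(p)=False p=False
s_4={q,r}: G(X(G(p)))=False X(G(p))=True G(p)=False p=False
s_5={p,r,s}: G(X(G(p)))=False X(G(p))=False G(p)=True p=True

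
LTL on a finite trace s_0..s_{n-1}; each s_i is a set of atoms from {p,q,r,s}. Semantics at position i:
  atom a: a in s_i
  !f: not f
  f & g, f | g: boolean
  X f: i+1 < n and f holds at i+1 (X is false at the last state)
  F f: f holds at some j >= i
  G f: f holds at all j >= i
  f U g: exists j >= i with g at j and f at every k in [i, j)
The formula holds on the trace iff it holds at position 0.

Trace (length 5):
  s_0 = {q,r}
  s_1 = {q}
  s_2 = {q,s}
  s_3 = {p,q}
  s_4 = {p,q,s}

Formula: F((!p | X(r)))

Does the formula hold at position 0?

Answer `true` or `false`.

s_0={q,r}: F((!p | X(r)))=True (!p | X(r))=True !p=True p=False X(r)=False r=True
s_1={q}: F((!p | X(r)))=True (!p | X(r))=True !p=True p=False X(r)=False r=False
s_2={q,s}: F((!p | X(r)))=True (!p | X(r))=True !p=True p=False X(r)=False r=False
s_3={p,q}: F((!p | X(r)))=False (!p | X(r))=False !p=False p=True X(r)=False r=False
s_4={p,q,s}: F((!p | X(r)))=False (!p | X(r))=False !p=False p=True X(r)=False r=False

Answer: true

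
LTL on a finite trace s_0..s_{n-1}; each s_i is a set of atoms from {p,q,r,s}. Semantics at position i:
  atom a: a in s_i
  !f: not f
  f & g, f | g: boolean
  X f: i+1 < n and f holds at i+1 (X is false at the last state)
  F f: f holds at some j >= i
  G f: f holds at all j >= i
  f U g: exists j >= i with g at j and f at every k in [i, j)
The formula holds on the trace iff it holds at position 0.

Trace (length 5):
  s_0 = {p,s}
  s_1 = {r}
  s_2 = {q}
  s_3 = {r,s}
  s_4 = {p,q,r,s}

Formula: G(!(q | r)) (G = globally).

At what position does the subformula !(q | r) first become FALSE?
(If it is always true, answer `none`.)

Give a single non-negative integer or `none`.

s_0={p,s}: !(q | r)=True (q | r)=False q=False r=False
s_1={r}: !(q | r)=False (q | r)=True q=False r=True
s_2={q}: !(q | r)=False (q | r)=True q=True r=False
s_3={r,s}: !(q | r)=False (q | r)=True q=False r=True
s_4={p,q,r,s}: !(q | r)=False (q | r)=True q=True r=True
G(!(q | r)) holds globally = False
First violation at position 1.

Answer: 1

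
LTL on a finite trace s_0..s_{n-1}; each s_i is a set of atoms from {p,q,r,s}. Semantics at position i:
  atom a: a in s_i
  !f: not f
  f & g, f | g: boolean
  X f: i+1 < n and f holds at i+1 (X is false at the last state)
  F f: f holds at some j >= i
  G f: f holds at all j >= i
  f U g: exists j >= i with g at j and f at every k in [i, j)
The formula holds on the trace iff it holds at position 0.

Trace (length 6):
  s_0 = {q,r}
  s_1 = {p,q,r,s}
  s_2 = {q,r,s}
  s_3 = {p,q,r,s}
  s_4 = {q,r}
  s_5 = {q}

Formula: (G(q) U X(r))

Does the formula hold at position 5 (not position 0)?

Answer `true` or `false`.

Answer: false

Derivation:
s_0={q,r}: (G(q) U X(r))=True G(q)=True q=True X(r)=True r=True
s_1={p,q,r,s}: (G(q) U X(r))=True G(q)=True q=True X(r)=True r=True
s_2={q,r,s}: (G(q) U X(r))=True G(q)=True q=True X(r)=True r=True
s_3={p,q,r,s}: (G(q) U X(r))=True G(q)=True q=True X(r)=True r=True
s_4={q,r}: (G(q) U X(r))=False G(q)=True q=True X(r)=False r=True
s_5={q}: (G(q) U X(r))=False G(q)=True q=True X(r)=False r=False
Evaluating at position 5: result = False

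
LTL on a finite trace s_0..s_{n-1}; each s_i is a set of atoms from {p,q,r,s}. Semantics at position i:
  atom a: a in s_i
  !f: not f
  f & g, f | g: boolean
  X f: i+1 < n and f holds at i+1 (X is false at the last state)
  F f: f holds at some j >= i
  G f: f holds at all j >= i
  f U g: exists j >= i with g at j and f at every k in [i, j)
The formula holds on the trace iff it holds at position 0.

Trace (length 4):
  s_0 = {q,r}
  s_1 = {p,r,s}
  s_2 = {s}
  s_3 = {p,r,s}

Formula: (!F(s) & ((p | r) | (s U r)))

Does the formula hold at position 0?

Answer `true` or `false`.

s_0={q,r}: (!F(s) & ((p | r) | (s U r)))=False !F(s)=False F(s)=True s=False ((p | r) | (s U r))=True (p | r)=True p=False r=True (s U r)=True
s_1={p,r,s}: (!F(s) & ((p | r) | (s U r)))=False !F(s)=False F(s)=True s=True ((p | r) | (s U r))=True (p | r)=True p=True r=True (s U r)=True
s_2={s}: (!F(s) & ((p | r) | (s U r)))=False !F(s)=False F(s)=True s=True ((p | r) | (s U r))=True (p | r)=False p=False r=False (s U r)=True
s_3={p,r,s}: (!F(s) & ((p | r) | (s U r)))=False !F(s)=False F(s)=True s=True ((p | r) | (s U r))=True (p | r)=True p=True r=True (s U r)=True

Answer: false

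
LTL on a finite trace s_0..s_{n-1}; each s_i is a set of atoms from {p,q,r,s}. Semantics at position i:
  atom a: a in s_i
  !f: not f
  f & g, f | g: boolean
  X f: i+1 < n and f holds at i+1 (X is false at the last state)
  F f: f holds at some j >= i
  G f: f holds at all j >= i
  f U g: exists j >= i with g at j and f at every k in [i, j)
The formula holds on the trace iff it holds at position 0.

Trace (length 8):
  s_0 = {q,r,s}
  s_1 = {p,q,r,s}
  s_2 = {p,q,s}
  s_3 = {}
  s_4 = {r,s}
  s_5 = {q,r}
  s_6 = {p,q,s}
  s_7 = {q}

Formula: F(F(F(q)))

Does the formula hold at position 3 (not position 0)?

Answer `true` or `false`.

Answer: true

Derivation:
s_0={q,r,s}: F(F(F(q)))=True F(F(q))=True F(q)=True q=True
s_1={p,q,r,s}: F(F(F(q)))=True F(F(q))=True F(q)=True q=True
s_2={p,q,s}: F(F(F(q)))=True F(F(q))=True F(q)=True q=True
s_3={}: F(F(F(q)))=True F(F(q))=True F(q)=True q=False
s_4={r,s}: F(F(F(q)))=True F(F(q))=True F(q)=True q=False
s_5={q,r}: F(F(F(q)))=True F(F(q))=True F(q)=True q=True
s_6={p,q,s}: F(F(F(q)))=True F(F(q))=True F(q)=True q=True
s_7={q}: F(F(F(q)))=True F(F(q))=True F(q)=True q=True
Evaluating at position 3: result = True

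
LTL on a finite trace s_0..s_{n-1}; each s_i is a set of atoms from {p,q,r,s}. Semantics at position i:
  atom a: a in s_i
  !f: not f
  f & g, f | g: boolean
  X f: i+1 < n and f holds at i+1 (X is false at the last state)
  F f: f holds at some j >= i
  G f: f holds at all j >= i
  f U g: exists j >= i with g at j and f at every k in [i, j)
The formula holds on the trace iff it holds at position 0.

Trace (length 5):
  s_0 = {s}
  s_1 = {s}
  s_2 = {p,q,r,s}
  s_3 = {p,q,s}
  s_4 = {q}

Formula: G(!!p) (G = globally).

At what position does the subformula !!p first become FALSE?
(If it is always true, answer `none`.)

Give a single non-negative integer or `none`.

Answer: 0

Derivation:
s_0={s}: !!p=False !p=True p=False
s_1={s}: !!p=False !p=True p=False
s_2={p,q,r,s}: !!p=True !p=False p=True
s_3={p,q,s}: !!p=True !p=False p=True
s_4={q}: !!p=False !p=True p=False
G(!!p) holds globally = False
First violation at position 0.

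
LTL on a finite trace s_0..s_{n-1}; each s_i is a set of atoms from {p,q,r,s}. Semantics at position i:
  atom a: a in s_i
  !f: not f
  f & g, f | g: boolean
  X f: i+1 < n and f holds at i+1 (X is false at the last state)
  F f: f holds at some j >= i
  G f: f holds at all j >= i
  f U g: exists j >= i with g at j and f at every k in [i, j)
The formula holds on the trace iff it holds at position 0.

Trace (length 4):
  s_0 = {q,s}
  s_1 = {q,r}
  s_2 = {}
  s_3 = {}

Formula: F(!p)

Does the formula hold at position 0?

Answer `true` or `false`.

s_0={q,s}: F(!p)=True !p=True p=False
s_1={q,r}: F(!p)=True !p=True p=False
s_2={}: F(!p)=True !p=True p=False
s_3={}: F(!p)=True !p=True p=False

Answer: true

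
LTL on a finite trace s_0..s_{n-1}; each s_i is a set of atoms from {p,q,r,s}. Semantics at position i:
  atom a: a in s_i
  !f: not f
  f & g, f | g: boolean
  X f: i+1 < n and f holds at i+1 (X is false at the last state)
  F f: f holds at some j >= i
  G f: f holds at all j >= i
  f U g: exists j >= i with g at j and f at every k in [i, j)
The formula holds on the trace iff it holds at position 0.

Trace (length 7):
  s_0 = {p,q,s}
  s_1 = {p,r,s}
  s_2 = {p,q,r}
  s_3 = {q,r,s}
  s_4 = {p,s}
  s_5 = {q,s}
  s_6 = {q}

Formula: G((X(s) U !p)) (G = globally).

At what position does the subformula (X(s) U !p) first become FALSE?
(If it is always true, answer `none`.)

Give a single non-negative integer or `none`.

s_0={p,q,s}: (X(s) U !p)=False X(s)=True s=True !p=False p=True
s_1={p,r,s}: (X(s) U !p)=False X(s)=False s=True !p=False p=True
s_2={p,q,r}: (X(s) U !p)=True X(s)=True s=False !p=False p=True
s_3={q,r,s}: (X(s) U !p)=True X(s)=True s=True !p=True p=False
s_4={p,s}: (X(s) U !p)=True X(s)=True s=True !p=False p=True
s_5={q,s}: (X(s) U !p)=True X(s)=False s=True !p=True p=False
s_6={q}: (X(s) U !p)=True X(s)=False s=False !p=True p=False
G((X(s) U !p)) holds globally = False
First violation at position 0.

Answer: 0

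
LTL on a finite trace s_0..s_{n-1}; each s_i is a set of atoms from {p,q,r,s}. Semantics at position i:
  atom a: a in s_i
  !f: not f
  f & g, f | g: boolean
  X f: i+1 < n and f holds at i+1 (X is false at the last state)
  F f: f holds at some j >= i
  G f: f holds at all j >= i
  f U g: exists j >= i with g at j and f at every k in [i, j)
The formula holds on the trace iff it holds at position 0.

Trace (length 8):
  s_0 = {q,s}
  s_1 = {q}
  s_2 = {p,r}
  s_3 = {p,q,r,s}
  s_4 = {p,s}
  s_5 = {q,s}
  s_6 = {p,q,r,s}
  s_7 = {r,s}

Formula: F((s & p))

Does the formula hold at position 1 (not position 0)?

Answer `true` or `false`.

Answer: true

Derivation:
s_0={q,s}: F((s & p))=True (s & p)=False s=True p=False
s_1={q}: F((s & p))=True (s & p)=False s=False p=False
s_2={p,r}: F((s & p))=True (s & p)=False s=False p=True
s_3={p,q,r,s}: F((s & p))=True (s & p)=True s=True p=True
s_4={p,s}: F((s & p))=True (s & p)=True s=True p=True
s_5={q,s}: F((s & p))=True (s & p)=False s=True p=False
s_6={p,q,r,s}: F((s & p))=True (s & p)=True s=True p=True
s_7={r,s}: F((s & p))=False (s & p)=False s=True p=False
Evaluating at position 1: result = True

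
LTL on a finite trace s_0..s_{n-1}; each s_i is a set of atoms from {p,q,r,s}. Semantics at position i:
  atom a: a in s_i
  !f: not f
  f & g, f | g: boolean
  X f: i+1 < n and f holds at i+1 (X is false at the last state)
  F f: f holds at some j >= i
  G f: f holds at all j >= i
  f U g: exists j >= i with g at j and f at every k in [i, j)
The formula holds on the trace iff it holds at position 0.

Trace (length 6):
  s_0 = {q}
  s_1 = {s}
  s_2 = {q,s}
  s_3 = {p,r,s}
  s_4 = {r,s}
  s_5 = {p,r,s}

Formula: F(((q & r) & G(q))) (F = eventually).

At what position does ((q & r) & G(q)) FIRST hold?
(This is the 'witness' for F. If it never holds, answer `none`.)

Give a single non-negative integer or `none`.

Answer: none

Derivation:
s_0={q}: ((q & r) & G(q))=False (q & r)=False q=True r=False G(q)=False
s_1={s}: ((q & r) & G(q))=False (q & r)=False q=False r=False G(q)=False
s_2={q,s}: ((q & r) & G(q))=False (q & r)=False q=True r=False G(q)=False
s_3={p,r,s}: ((q & r) & G(q))=False (q & r)=False q=False r=True G(q)=False
s_4={r,s}: ((q & r) & G(q))=False (q & r)=False q=False r=True G(q)=False
s_5={p,r,s}: ((q & r) & G(q))=False (q & r)=False q=False r=True G(q)=False
F(((q & r) & G(q))) does not hold (no witness exists).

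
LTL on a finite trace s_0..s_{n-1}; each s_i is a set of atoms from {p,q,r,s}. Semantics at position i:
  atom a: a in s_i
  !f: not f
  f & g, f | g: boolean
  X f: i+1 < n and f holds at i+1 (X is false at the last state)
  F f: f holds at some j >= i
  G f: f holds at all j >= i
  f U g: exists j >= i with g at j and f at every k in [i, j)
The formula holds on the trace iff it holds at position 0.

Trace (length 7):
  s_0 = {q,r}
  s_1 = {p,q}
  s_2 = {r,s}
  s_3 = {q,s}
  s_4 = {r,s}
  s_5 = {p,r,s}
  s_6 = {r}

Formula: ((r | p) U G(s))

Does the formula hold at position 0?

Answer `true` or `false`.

s_0={q,r}: ((r | p) U G(s))=False (r | p)=True r=True p=False G(s)=False s=False
s_1={p,q}: ((r | p) U G(s))=False (r | p)=True r=False p=True G(s)=False s=False
s_2={r,s}: ((r | p) U G(s))=False (r | p)=True r=True p=False G(s)=False s=True
s_3={q,s}: ((r | p) U G(s))=False (r | p)=False r=False p=False G(s)=False s=True
s_4={r,s}: ((r | p) U G(s))=False (r | p)=True r=True p=False G(s)=False s=True
s_5={p,r,s}: ((r | p) U G(s))=False (r | p)=True r=True p=True G(s)=False s=True
s_6={r}: ((r | p) U G(s))=False (r | p)=True r=True p=False G(s)=False s=False

Answer: false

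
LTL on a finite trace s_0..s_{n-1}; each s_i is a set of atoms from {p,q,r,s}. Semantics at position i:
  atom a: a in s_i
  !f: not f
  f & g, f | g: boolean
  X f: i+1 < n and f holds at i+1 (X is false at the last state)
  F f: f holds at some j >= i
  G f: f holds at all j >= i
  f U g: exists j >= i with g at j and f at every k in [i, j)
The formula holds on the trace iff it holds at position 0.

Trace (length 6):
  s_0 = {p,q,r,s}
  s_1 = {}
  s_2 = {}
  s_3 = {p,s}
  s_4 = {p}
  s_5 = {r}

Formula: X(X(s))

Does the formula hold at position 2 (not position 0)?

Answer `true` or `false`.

Answer: false

Derivation:
s_0={p,q,r,s}: X(X(s))=False X(s)=False s=True
s_1={}: X(X(s))=True X(s)=False s=False
s_2={}: X(X(s))=False X(s)=True s=False
s_3={p,s}: X(X(s))=False X(s)=False s=True
s_4={p}: X(X(s))=False X(s)=False s=False
s_5={r}: X(X(s))=False X(s)=False s=False
Evaluating at position 2: result = False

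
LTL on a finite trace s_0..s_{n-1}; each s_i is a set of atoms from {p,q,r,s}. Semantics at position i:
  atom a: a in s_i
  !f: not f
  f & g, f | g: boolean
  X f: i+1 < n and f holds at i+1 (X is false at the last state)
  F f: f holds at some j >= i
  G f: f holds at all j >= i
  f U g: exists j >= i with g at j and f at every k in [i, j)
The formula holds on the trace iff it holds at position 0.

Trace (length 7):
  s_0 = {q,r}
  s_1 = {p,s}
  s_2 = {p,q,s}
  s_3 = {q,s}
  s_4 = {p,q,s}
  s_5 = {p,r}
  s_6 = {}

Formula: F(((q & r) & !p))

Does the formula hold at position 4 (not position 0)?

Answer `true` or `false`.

Answer: false

Derivation:
s_0={q,r}: F(((q & r) & !p))=True ((q & r) & !p)=True (q & r)=True q=True r=True !p=True p=False
s_1={p,s}: F(((q & r) & !p))=False ((q & r) & !p)=False (q & r)=False q=False r=False !p=False p=True
s_2={p,q,s}: F(((q & r) & !p))=False ((q & r) & !p)=False (q & r)=False q=True r=False !p=False p=True
s_3={q,s}: F(((q & r) & !p))=False ((q & r) & !p)=False (q & r)=False q=True r=False !p=True p=False
s_4={p,q,s}: F(((q & r) & !p))=False ((q & r) & !p)=False (q & r)=False q=True r=False !p=False p=True
s_5={p,r}: F(((q & r) & !p))=False ((q & r) & !p)=False (q & r)=False q=False r=True !p=False p=True
s_6={}: F(((q & r) & !p))=False ((q & r) & !p)=False (q & r)=False q=False r=False !p=True p=False
Evaluating at position 4: result = False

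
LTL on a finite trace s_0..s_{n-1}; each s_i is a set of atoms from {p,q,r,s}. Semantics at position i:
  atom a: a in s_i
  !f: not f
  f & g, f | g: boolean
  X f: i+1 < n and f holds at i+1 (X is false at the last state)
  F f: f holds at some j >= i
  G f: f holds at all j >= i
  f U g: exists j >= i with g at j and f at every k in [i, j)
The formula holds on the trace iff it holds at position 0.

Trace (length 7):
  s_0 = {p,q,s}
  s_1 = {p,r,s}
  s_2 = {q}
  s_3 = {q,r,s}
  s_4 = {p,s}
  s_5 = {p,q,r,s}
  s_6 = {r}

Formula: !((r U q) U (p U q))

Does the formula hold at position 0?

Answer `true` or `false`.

s_0={p,q,s}: !((r U q) U (p U q))=False ((r U q) U (p U q))=True (r U q)=True r=False q=True (p U q)=True p=True
s_1={p,r,s}: !((r U q) U (p U q))=False ((r U q) U (p U q))=True (r U q)=True r=True q=False (p U q)=True p=True
s_2={q}: !((r U q) U (p U q))=False ((r U q) U (p U q))=True (r U q)=True r=False q=True (p U q)=True p=False
s_3={q,r,s}: !((r U q) U (p U q))=False ((r U q) U (p U q))=True (r U q)=True r=True q=True (p U q)=True p=False
s_4={p,s}: !((r U q) U (p U q))=False ((r U q) U (p U q))=True (r U q)=False r=False q=False (p U q)=True p=True
s_5={p,q,r,s}: !((r U q) U (p U q))=False ((r U q) U (p U q))=True (r U q)=True r=True q=True (p U q)=True p=True
s_6={r}: !((r U q) U (p U q))=True ((r U q) U (p U q))=False (r U q)=False r=True q=False (p U q)=False p=False

Answer: false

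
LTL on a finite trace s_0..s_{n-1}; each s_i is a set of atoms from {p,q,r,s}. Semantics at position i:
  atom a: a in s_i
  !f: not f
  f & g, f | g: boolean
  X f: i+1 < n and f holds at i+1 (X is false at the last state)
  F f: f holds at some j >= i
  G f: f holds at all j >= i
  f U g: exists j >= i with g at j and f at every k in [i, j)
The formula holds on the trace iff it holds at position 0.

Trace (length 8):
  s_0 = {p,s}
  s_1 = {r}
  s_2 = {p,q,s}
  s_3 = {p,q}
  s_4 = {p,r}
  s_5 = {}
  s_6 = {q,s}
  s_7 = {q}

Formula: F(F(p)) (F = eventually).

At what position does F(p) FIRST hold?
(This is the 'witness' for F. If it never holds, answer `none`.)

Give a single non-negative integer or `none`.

s_0={p,s}: F(p)=True p=True
s_1={r}: F(p)=True p=False
s_2={p,q,s}: F(p)=True p=True
s_3={p,q}: F(p)=True p=True
s_4={p,r}: F(p)=True p=True
s_5={}: F(p)=False p=False
s_6={q,s}: F(p)=False p=False
s_7={q}: F(p)=False p=False
F(F(p)) holds; first witness at position 0.

Answer: 0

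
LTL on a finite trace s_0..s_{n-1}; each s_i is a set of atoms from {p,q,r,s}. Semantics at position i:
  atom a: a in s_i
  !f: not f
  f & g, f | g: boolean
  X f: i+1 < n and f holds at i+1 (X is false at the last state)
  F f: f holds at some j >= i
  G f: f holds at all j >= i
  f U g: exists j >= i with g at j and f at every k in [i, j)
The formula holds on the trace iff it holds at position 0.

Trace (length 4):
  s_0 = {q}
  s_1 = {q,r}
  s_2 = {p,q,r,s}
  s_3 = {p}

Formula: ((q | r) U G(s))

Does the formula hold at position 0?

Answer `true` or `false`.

Answer: false

Derivation:
s_0={q}: ((q | r) U G(s))=False (q | r)=True q=True r=False G(s)=False s=False
s_1={q,r}: ((q | r) U G(s))=False (q | r)=True q=True r=True G(s)=False s=False
s_2={p,q,r,s}: ((q | r) U G(s))=False (q | r)=True q=True r=True G(s)=False s=True
s_3={p}: ((q | r) U G(s))=False (q | r)=False q=False r=False G(s)=False s=False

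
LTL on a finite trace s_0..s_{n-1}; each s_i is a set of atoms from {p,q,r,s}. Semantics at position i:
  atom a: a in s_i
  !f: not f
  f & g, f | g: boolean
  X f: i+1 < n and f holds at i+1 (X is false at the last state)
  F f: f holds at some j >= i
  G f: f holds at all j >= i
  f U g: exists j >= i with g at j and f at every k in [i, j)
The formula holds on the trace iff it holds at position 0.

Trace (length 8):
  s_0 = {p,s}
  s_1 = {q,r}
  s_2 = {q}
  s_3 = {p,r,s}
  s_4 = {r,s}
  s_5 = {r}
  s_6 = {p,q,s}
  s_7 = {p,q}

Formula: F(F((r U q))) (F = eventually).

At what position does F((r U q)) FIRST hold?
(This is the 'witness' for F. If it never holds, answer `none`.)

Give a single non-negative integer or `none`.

s_0={p,s}: F((r U q))=True (r U q)=False r=False q=False
s_1={q,r}: F((r U q))=True (r U q)=True r=True q=True
s_2={q}: F((r U q))=True (r U q)=True r=False q=True
s_3={p,r,s}: F((r U q))=True (r U q)=True r=True q=False
s_4={r,s}: F((r U q))=True (r U q)=True r=True q=False
s_5={r}: F((r U q))=True (r U q)=True r=True q=False
s_6={p,q,s}: F((r U q))=True (r U q)=True r=False q=True
s_7={p,q}: F((r U q))=True (r U q)=True r=False q=True
F(F((r U q))) holds; first witness at position 0.

Answer: 0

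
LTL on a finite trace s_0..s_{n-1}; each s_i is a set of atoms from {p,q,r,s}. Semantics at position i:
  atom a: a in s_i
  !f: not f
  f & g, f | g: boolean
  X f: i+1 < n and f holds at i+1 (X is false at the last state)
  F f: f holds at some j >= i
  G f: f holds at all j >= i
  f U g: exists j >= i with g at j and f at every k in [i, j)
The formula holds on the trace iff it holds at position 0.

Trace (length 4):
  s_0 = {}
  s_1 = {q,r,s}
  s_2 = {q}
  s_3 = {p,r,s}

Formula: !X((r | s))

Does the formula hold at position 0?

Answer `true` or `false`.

Answer: false

Derivation:
s_0={}: !X((r | s))=False X((r | s))=True (r | s)=False r=False s=False
s_1={q,r,s}: !X((r | s))=True X((r | s))=False (r | s)=True r=True s=True
s_2={q}: !X((r | s))=False X((r | s))=True (r | s)=False r=False s=False
s_3={p,r,s}: !X((r | s))=True X((r | s))=False (r | s)=True r=True s=True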